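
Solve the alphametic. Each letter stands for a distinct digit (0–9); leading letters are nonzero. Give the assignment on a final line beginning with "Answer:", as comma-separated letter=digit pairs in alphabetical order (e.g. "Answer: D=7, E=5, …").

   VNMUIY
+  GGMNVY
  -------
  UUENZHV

Step 1. [col 1: Y + Y ≡ V (mod 10)] no forcing yet in column 1 (carry-in 0); V=8 is free and consistent — try it. So V=8.
Step 2. [col 1: Y + Y ≡ V (mod 10)] several values work for Y in column 1 (Y + Y ≡ V (mod 10), carry-in 0); try Y=9 ⇒ Y=9.
Step 3. [col 2: I + V ≡ H (mod 10)] several values work for I in column 2 (I + V ≡ H (mod 10), carry-in 1); try I=7 ⇒ I=7.
Step 4. [col 2: I + V ≡ H (mod 10)] column 2 reads I+V+carry(1)=H with I=7, V=8; with digits 7,8,9 already taken and all letters distinct, the only value for H is 6, so H=6.
Step 5. [col 3: U + N ≡ Z (mod 10)] no forcing yet in column 3 (carry-in 1); U=1 is free and consistent — try it, so U=1.
Step 6. [col 3: U + N ≡ Z (mod 10)] N=0 is one option consistent with column 3 (U + N ≡ Z (mod 10), carry-in 1) — take it ⇒ N=0.
Step 7. [col 3: U + N ≡ Z (mod 10)] column 3 reads U+N+carry(1)=Z with U=1, N=0; with digits 0,1,6,7,8,9 already taken and all letters distinct, the only value for Z is 2 ⇒ Z=2.
Step 8. [col 4: M + M ≡ N (mod 10)] column 4 reads M+M+carry(0)=N with N=0; with digits 0,1,2,6,7,8,9 already taken and all letters distinct, the only value for M is 5 ⇒ M=5.
Step 9. [col 5: N + G ≡ E (mod 10)] in column 5 we have N+G≡E with carry-in 1; given N=0 and digits 0,1,2,5,6,7,8,9 already taken and all letters distinct, that pins E to 4 ⇒ E=4.
Step 10. [col 5: N + G ≡ E (mod 10)] from column 5 (N=0, E=4, carry-in 1, digits 0,1,2,4,5,6,7,8,9 already taken and all letters distinct): G must equal 3. So G=3.

Answer: E=4, G=3, H=6, I=7, M=5, N=0, U=1, V=8, Y=9, Z=2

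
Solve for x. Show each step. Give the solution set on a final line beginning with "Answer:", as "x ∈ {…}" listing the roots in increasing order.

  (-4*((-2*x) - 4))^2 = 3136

Step 1. [(-4*((-2*x) - 4))^2 = 3136] 3136 ≥ 0, LHS is (·)² — take ±√. So sqrt: -4*((-2*x) - 4) = 56 or -56.
Step 2. [-4*((-2*x) - 4) = 56 or -56] leading coefficient -4: divide by -4. So div: (-2*x) - 4 = -14 or 14.
Step 3. [(-2*x) - 4 = -14 or 14] the outer -4 inverts by adding 4 ⇒ sub: -2*x = -10 or 18.
Step 4. [-2*x = -10 or 18] leading coefficient -2: divide by -2, so div: x = 5 or -9.

Answer: x ∈ {-9, 5}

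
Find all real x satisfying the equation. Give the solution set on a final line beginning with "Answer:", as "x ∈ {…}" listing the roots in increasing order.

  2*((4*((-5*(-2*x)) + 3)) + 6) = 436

Step 1. [2*((4*((-5*(-2*x)) + 3)) + 6) = 436] leading coefficient 2: divide by 2. So div: (4*((-5*(-2*x)) + 3)) + 6 = 218.
Step 2. [(4*((-5*(-2*x)) + 3)) + 6 = 218] 6 comes off first (subtract 6), so sub: 4*((-5*(-2*x)) + 3) = 212.
Step 3. [4*((-5*(-2*x)) + 3) = 212] divide by the outer 4. So div: (-5*(-2*x)) + 3 = 53.
Step 4. [(-5*(-2*x)) + 3 = 53] subtract 3: x sits inside (… + 3), so sub: -5*(-2*x) = 50.
Step 5. [-5*(-2*x) = 50] -5 out front; divide by -5 ⇒ div: -2*x = -10.
Step 6. [-2*x = -10] -2 out front; divide by -2, so div: x = 5.

Answer: x ∈ {5}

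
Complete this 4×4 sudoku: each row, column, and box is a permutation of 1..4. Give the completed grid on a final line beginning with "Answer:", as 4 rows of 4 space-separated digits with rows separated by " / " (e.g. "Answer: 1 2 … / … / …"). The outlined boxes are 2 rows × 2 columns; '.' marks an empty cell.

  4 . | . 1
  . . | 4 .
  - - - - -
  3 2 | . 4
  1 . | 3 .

Step 1. [r2c4∈{2,3}] in col 4, 3 fits only at r2c4 ⇒ r2c4=3.
Step 2. [r2c1∈{2}] r2c1 is down to just 2 ⇒ r2c1=2.
Step 3. [r1c3∈{2}] r1c3's peers cover all but 2 ⇒ r1c3=2.
Step 4. [r2c2∈{1}] r2c2 is down to just 1, so r2c2=1.
Step 5. [r3c3∈{1}] nothing but 1 survives at r3c3 ⇒ r3c3=1.
Step 6. [r4c2∈{4}] r4c2 has the single candidate 4. So r4c2=4.
Step 7. [r1c2∈{3}] only 3 remains possible at r1c2, so r1c2=3.
Step 8. [r4c4∈{2}] r4c4 has the single candidate 2 ⇒ r4c4=2.

Answer: 4 3 2 1 / 2 1 4 3 / 3 2 1 4 / 1 4 3 2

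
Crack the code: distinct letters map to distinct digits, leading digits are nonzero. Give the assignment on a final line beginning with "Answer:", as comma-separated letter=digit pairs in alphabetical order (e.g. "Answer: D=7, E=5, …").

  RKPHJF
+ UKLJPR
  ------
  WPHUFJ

Step 1. [col 1: F + R ≡ J (mod 10)] column 1 (F + R ≡ J (mod 10), carry-in 0) doesn't pin F yet; pick F=1 and continue. So F=1.
Step 2. [col 1: F + R ≡ J (mod 10)] column 1 (F + R ≡ J (mod 10), carry-in 0) doesn't pin R yet; pick R=6 and continue. So R=6.
Step 3. [col 1: F + R ≡ J (mod 10)] column 1 reads F+R+carry(0)=J with F=1, R=6; with digits 1,6 already taken and all letters distinct, the only value for J is 7 ⇒ J=7.
Step 4. [col 2: J + P ≡ F (mod 10)] column 2 reads J+P+carry(0)=F with J=7, F=1; with digits 1,6,7 already taken and all letters distinct, the only value for P is 4, so P=4.
Step 5. [col 3: H + J ≡ U (mod 10)] column 3 (H + J ≡ U (mod 10), carry-in 1) doesn't pin U yet; pick U=3 and continue ⇒ U=3.
Step 6. [col 3: H + J ≡ U (mod 10)] column 3: given J=7, U=3, carry-in 1, and digits 1,3,4,6,7 already taken and all letters distinct, H+J≡U (mod 10) forces H=5, so H=5.
Step 7. [col 4: P + L ≡ H (mod 10)] in column 4 we have P+L≡H with carry-in 1; given P=4, H=5 and digits 1,3,4,5,6,7 already taken and all letters distinct, that pins L to 0. So L=0.
Step 8. [col 5: K + K ≡ P (mod 10)] column 5 reads K+K+carry(0)=P with P=4; with digits 0,1,3,4,5,6,7 already taken and all letters distinct, the only value for K is 2 ⇒ K=2.
Step 9. [col 6: R + U ≡ W (mod 10)] from column 6 (R=6, U=3, carry-in 0, digits 0,1,2,3,4,5,6,7 already taken and all letters distinct): W must equal 9, so W=9.

Answer: F=1, H=5, J=7, K=2, L=0, P=4, R=6, U=3, W=9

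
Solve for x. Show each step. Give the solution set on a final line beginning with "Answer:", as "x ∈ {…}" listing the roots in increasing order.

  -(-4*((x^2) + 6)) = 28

Step 1. [-(-4*((x^2) + 6)) = 28] flip signs both sides. So neg: -4*((x^2) + 6) = -28.
Step 2. [-4*((x^2) + 6) = -28] -4·(inner) — divide through by -4 ⇒ div: (x^2) + 6 = 7.
Step 3. [(x^2) + 6 = 7] +6 is outermost — subtract 6 both sides. So sub: x^2 = 1.
Step 4. [x^2 = 1] √ both sides: 1 ≥ 0 gives two branches ⇒ sqrt: x = 1 or -1.

Answer: x ∈ {-1, 1}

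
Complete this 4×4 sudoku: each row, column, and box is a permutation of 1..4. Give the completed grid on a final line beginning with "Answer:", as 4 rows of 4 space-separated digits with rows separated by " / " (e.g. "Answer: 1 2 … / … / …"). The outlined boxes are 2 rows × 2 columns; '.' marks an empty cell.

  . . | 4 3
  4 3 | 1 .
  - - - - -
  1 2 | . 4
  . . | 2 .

Step 1. [r3c3∈{3}] nothing but 3 survives at r3c3, so r3c3=3.
Step 2. [r1c2∈{1}] only 1 remains possible at r1c2. So r1c2=1.
Step 3. [r4c2∈{4}] nothing but 4 survives at r4c2, so r4c2=4.
Step 4. [r4c4∈{1}] r4c4 is down to just 1, so r4c4=1.
Step 5. [r4c1∈{3}] nothing but 3 survives at r4c1, so r4c1=3.
Step 6. [r1c1∈{2}] nothing but 2 survives at r1c1. So r1c1=2.
Step 7. [r2c4∈{2}] r2c4 is down to just 2 ⇒ r2c4=2.

Answer: 2 1 4 3 / 4 3 1 2 / 1 2 3 4 / 3 4 2 1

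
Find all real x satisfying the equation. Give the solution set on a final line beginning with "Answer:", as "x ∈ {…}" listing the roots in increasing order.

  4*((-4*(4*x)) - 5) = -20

Step 1. [4*((-4*(4*x)) - 5) = -20] 4 out front; divide by 4. So div: (-4*(4*x)) - 5 = -5.
Step 2. [(-4*(4*x)) - 5 = -5] peel the -5: add 5 from each side, so sub: -4*(4*x) = 0.
Step 3. [-4*(4*x) = 0] LHS = -4·(…); ÷-4 both sides, so div: 4*x = 0.
Step 4. [4*x = 0] 4 out front; divide by 4 ⇒ div: x = 0.

Answer: x ∈ {0}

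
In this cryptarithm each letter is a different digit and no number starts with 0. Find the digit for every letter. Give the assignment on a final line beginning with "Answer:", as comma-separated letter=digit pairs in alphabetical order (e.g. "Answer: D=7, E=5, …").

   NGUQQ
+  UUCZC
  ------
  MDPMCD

Step 1. [M] M is the leading digit of a 6-digit sum of two 5-digit numbers; the final carry is exactly 1, so M=1.
Step 2. [col 1: Q + C ≡ D (mod 10)] D=3 is one option consistent with column 1 (Q + C ≡ D (mod 10), carry-in 0) — take it, so D=3.
Step 3. [col 1: Q + C ≡ D (mod 10)] Q=7 is one option consistent with column 1 (Q + C ≡ D (mod 10), carry-in 0) — take it, so Q=7.
Step 4. [col 1: Q + C ≡ D (mod 10)] from column 1 (Q=7, D=3, carry-in 0, digits 1,3,7 already taken and all letters distinct): C must equal 6 ⇒ C=6.
Step 5. [col 2: Q + Z ≡ C (mod 10)] in column 2 we have Q+Z≡C with carry-in 1; given Q=7, C=6 and digits 1,3,6,7 already taken and all letters distinct, that pins Z to 8, so Z=8.
Step 6. [col 3: U + C ≡ M (mod 10)] from column 3 (C=6, M=1, carry-in 1, digits 1,3,6,7,8 already taken and all letters distinct): U must equal 4. So U=4.
Step 7. [col 4: G + U ≡ P (mod 10)] P=5 is one option consistent with column 4 (G + U ≡ P (mod 10), carry-in 1) — take it ⇒ P=5.
Step 8. [col 4: G + U ≡ P (mod 10)] column 4 reads G+U+carry(1)=P with U=4, P=5; with digits 1,3,4,5,6,7,8 already taken and all letters distinct, the only value for G is 0 ⇒ G=0.
Step 9. [col 5: N + U ≡ D (mod 10)] column 5 reads N+U+carry(0)=D with U=4, D=3; with digits 0,1,3,4,5,6,7,8 already taken and all letters distinct, the only value for N is 9. So N=9.

Answer: C=6, D=3, G=0, M=1, N=9, P=5, Q=7, U=4, Z=8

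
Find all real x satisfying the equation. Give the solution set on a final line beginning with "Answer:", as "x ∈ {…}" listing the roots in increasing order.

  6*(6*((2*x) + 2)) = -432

Step 1. [6*(6*((2*x) + 2)) = -432] divide by the outer 6, so div: 6*((2*x) + 2) = -72.
Step 2. [6*((2*x) + 2) = -72] 6·(inner) — divide through by 6, so div: (2*x) + 2 = -12.
Step 3. [(2*x) + 2 = -12] 2 divides every term; factor it out ⇒ factor: x + 1 = -6.
Step 4. [x + 1 = -6] peel the +1: subtract 1 from each side ⇒ sub: x = -7.

Answer: x ∈ {-7}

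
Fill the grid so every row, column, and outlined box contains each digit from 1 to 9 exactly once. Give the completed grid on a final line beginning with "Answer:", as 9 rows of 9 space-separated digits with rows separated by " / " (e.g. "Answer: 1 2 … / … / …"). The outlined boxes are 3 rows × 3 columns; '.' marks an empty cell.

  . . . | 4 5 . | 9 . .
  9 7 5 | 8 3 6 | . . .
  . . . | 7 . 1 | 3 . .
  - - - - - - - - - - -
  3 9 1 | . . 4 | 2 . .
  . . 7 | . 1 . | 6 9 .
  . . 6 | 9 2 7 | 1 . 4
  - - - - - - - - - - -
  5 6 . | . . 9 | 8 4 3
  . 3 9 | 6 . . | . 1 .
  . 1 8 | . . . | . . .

Step 1. [r1c6∈{2}] r1c6 is down to just 2 ⇒ r1c6=2.
Step 2. [r1c2∈{8}] r1c2's peers cover all but 8, so r1c2=8.
Step 3. [r4c4∈{5}] r4c4's peers cover all but 5. So r4c4=5.
Step 4. [r9c9∈{2,5,6,7,9}] r9c9 is the only open cell in row 9 admitting 9 ⇒ r9c9=9.
Step 5. [r9c8∈{2,5,6,7}] 6 has one home in row 9: r9c8, so r9c8=6.
Step 6. [r8c9∈{2,5,7}] r8c9 is the only open cell in box 9 admitting 2, so r8c9=2.
Step 7. [r3c3∈{2,4}] in col 3, 4 fits only at r3c3, so r3c3=4.
Step 8. [r3c2∈{2}] r3c2 has the single candidate 2 ⇒ r3c2=2.
Step 9. [r5c1∈{2,4,8}] r5c1 is the only open cell in row 5 admitting 2 ⇒ r5c1=2.
Step 10. [r5c4∈{3}] r5c4 has the single candidate 3, so r5c4=3.
Step 11. [r5c6∈{8}] only 8 remains possible at r5c6, so r5c6=8.
Step 12. [r5c9∈{5}] r5c9 has the single candidate 5 ⇒ r5c9=5.
Step 13. [r8c5∈{4,7,8}] row 8 places 8 nowhere but r8c5, so r8c5=8.
Step 14. [r3c1∈{6}] r3c1's peers cover all but 6 ⇒ r3c1=6.
Step 15. [r3c9∈{8}] only 8 remains possible at r3c9 ⇒ r3c9=8.
Step 16. [r8c1∈{4,7}] r8c1 is the only open cell in row 8 admitting 4 ⇒ r8c1=4.
Step 17. [r9c1∈{7}] r9c1 has the single candidate 7. So r9c1=7.
Step 18. [r1c8∈{7}] r1c8's peers cover all but 7, so r1c8=7.
Step 19. [r8c6∈{5}] nothing but 5 survives at r8c6, so r8c6=5.
Step 20. [r9c4∈{2}] r9c4 is down to just 2. So r9c4=2.
Step 21. [r1c1∈{1}] nothing but 1 survives at r1c1, so r1c1=1.
Step 22. [r6c1∈{8}] r6c1's peers cover all but 8, so r6c1=8.
Step 23. [r8c7∈{7}] only 7 remains possible at r8c7. So r8c7=7.
Step 24. [r2c9∈{1}] r2c9 is down to just 1 ⇒ r2c9=1.
Step 25. [r9c7∈{5}] r9c7 has the single candidate 5, so r9c7=5.
Step 26. [r4c9∈{7}] r4c9's peers cover all but 7. So r4c9=7.
Step 27. [r2c7∈{4}] r2c7 has the single candidate 4. So r2c7=4.
Step 28. [r9c6∈{3}] nothing but 3 survives at r9c6 ⇒ r9c6=3.
Step 29. [r7c5∈{7}] only 7 remains possible at r7c5. So r7c5=7.
Step 30. [r9c5∈{4}] r9c5 is down to just 4, so r9c5=4.
Step 31. [r4c5∈{6}] r4c5's peers cover all but 6 ⇒ r4c5=6.
Step 32. [r3c8∈{5}] r3c8 has the single candidate 5, so r3c8=5.
Step 33. [r7c3∈{2}] r7c3 is down to just 2. So r7c3=2.
Step 34. [r1c3∈{3}] r1c3 is down to just 3 ⇒ r1c3=3.
Step 35. [r7c4∈{1}] only 1 remains possible at r7c4 ⇒ r7c4=1.
Step 36. [r4c8∈{8}] r4c8 is down to just 8, so r4c8=8.
Step 37. [r1c9∈{6}] r1c9 has the single candidate 6, so r1c9=6.
Step 38. [r5c2∈{4}] r5c2 has the single candidate 4 ⇒ r5c2=4.
Step 39. [r3c5∈{9}] only 9 remains possible at r3c5, so r3c5=9.
Step 40. [r2c8∈{2}] only 2 remains possible at r2c8, so r2c8=2.
Step 41. [r6c2∈{5}] nothing but 5 survives at r6c2, so r6c2=5.
Step 42. [r6c8∈{3}] nothing but 3 survives at r6c8, so r6c8=3.

Answer: 1 8 3 4 5 2 9 7 6 / 9 7 5 8 3 6 4 2 1 / 6 2 4 7 9 1 3 5 8 / 3 9 1 5 6 4 2 8 7 / 2 4 7 3 1 8 6 9 5 / 8 5 6 9 2 7 1 3 4 / 5 6 2 1 7 9 8 4 3 / 4 3 9 6 8 5 7 1 2 / 7 1 8 2 4 3 5 6 9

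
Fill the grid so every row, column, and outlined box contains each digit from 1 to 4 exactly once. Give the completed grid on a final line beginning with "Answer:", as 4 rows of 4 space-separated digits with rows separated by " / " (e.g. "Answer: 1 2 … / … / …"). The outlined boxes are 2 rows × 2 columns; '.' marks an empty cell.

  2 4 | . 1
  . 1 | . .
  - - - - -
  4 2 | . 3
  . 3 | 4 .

Step 1. [r2c3∈{2,3}] in col 3, 2 fits only at r2c3 ⇒ r2c3=2.
Step 2. [r2c1∈{3}] only 3 remains possible at r2c1, so r2c1=3.
Step 3. [r2c4∈{4}] r2c4 is down to just 4 ⇒ r2c4=4.
Step 4. [r3c3∈{1}] r3c3's peers cover all but 1. So r3c3=1.
Step 5. [r4c1∈{1}] r4c1 has the single candidate 1, so r4c1=1.
Step 6. [r1c3∈{3}] r1c3's peers cover all but 3, so r1c3=3.
Step 7. [r4c4∈{2}] nothing but 2 survives at r4c4. So r4c4=2.

Answer: 2 4 3 1 / 3 1 2 4 / 4 2 1 3 / 1 3 4 2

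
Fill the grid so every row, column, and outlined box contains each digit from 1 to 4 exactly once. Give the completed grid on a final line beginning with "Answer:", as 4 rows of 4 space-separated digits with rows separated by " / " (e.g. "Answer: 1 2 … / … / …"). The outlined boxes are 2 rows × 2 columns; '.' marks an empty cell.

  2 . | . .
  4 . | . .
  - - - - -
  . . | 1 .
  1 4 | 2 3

Step 1. [r1c3∈{3,4}] in col 3, 4 fits only at r1c3 ⇒ r1c3=4.
Step 2. [r1c2∈{1,3}] across row 1, 3 lands solely at r1c2 ⇒ r1c2=3.
Step 3. [r2c4∈{1,2}] in row 2, 2 fits only at r2c4 ⇒ r2c4=2.
Step 4. [r3c1∈{3}] r3c1 is down to just 3, so r3c1=3.
Step 5. [r1c4∈{1}] only 1 remains possible at r1c4 ⇒ r1c4=1.
Step 6. [r2c2∈{1}] r2c2's peers cover all but 1, so r2c2=1.
Step 7. [r3c2∈{2}] r3c2's peers cover all but 2, so r3c2=2.
Step 8. [r3c4∈{4}] r3c4 has the single candidate 4. So r3c4=4.
Step 9. [r2c3∈{3}] r2c3 is down to just 3 ⇒ r2c3=3.

Answer: 2 3 4 1 / 4 1 3 2 / 3 2 1 4 / 1 4 2 3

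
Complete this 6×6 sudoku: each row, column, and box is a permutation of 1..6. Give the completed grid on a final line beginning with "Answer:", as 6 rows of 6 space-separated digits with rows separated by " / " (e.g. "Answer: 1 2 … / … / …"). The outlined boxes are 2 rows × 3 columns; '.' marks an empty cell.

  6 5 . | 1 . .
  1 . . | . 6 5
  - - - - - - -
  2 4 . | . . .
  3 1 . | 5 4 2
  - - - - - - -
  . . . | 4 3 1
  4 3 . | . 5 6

Step 1. [r2c2∈{2}] only 2 remains possible at r2c2 ⇒ r2c2=2.
Step 2. [r5c3∈{2,5,6}] in row 5, 2 fits only at r5c3. So r5c3=2.
Step 3. [r2c4∈{3}] only 3 remains possible at r2c4, so r2c4=3.
Step 4. [r1c6∈{4}] only 4 remains possible at r1c6. So r1c6=4.
Step 5. [r4c3∈{6}] only 6 remains possible at r4c3. So r4c3=6.
Step 6. [r6c4∈{2}] r6c4's peers cover all but 2 ⇒ r6c4=2.
Step 7. [r6c3∈{1}] only 1 remains possible at r6c3 ⇒ r6c3=1.
Step 8. [r1c3∈{3}] nothing but 3 survives at r1c3 ⇒ r1c3=3.
Step 9. [r1c5∈{2}] r1c5's peers cover all but 2. So r1c5=2.
Step 10. [r2c3∈{4}] nothing but 4 survives at r2c3. So r2c3=4.
Step 11. [r5c1∈{5}] nothing but 5 survives at r5c1 ⇒ r5c1=5.
Step 12. [r3c4∈{6}] r3c4 is down to just 6. So r3c4=6.
Step 13. [r3c3∈{5}] nothing but 5 survives at r3c3 ⇒ r3c3=5.
Step 14. [r5c2∈{6}] r5c2 is down to just 6, so r5c2=6.
Step 15. [r3c6∈{3}] r3c6 is down to just 3. So r3c6=3.
Step 16. [r3c5∈{1}] only 1 remains possible at r3c5, so r3c5=1.

Answer: 6 5 3 1 2 4 / 1 2 4 3 6 5 / 2 4 5 6 1 3 / 3 1 6 5 4 2 / 5 6 2 4 3 1 / 4 3 1 2 5 6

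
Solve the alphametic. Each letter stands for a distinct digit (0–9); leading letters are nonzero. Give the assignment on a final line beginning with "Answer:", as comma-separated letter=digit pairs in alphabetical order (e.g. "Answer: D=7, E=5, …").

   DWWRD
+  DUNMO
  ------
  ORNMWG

Step 1. [col 1: D + O ≡ G (mod 10)] D=7 is one option consistent with column 1 (D + O ≡ G (mod 10), carry-in 0) — take it ⇒ D=7.
Step 2. [col 1: D + O ≡ G (mod 10)] column 1 (D + O ≡ G (mod 10), carry-in 0) doesn't pin G yet; pick G=8 and continue ⇒ G=8.
Step 3. [col 1: D + O ≡ G (mod 10)] column 1 reads D+O+carry(0)=G with D=7, G=8; with digits 7,8 already taken and all letters distinct, the only value for O is 1. So O=1.
Step 4. [col 2: R + M ≡ W (mod 10)] W=3 is one option consistent with column 2 (R + M ≡ W (mod 10), carry-in 0) — take it. So W=3.
Step 5. [col 2: R + M ≡ W (mod 10)] several values work for M in column 2 (R + M ≡ W (mod 10), carry-in 0); try M=9. So M=9.
Step 6. [col 2: R + M ≡ W (mod 10)] in column 2 we have R+M≡W with carry-in 0; given M=9, W=3 and digits 1,3,7,8,9 already taken and all letters distinct, that pins R to 4, so R=4.
Step 7. [col 3: W + N ≡ M (mod 10)] column 3: given W=3, M=9, carry-in 1, and digits 1,3,4,7,8,9 already taken and all letters distinct, W+N≡M (mod 10) forces N=5. So N=5.
Step 8. [col 4: W + U ≡ N (mod 10)] from column 4 (W=3, N=5, carry-in 0, digits 1,3,4,5,7,8,9 already taken and all letters distinct): U must equal 2 ⇒ U=2.

Answer: D=7, G=8, M=9, N=5, O=1, R=4, U=2, W=3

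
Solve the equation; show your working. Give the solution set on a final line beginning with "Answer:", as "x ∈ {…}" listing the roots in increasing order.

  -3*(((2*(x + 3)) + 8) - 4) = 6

Step 1. [-3*(((2*(x + 3)) + 8) - 4) = 6] -3·(inner) — divide through by -3, so div: ((2*(x + 3)) + 8) - 4 = -2.
Step 2. [((2*(x + 3)) + 8) - 4 = -2] the outer -4 inverts by adding 4, so sub: (2*(x + 3)) + 8 = 2.
Step 3. [(2*(x + 3)) + 8 = 2] 2 | LHS and 2 | 2: pull 2 out, so factor: (x + 3) + 4 = 1.
Step 4. [(x + 3) + 4 = 1] the outer +4 inverts by subtracting 4. So sub: x + 3 = -3.
Step 5. [x + 3 = -3] +3 is outermost — subtract 3 both sides ⇒ sub: x = -6.

Answer: x ∈ {-6}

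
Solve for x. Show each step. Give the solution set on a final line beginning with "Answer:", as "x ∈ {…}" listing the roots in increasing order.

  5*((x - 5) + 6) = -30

Step 1. [5*((x - 5) + 6) = -30] LHS = 5·(…); ÷5 both sides, so div: (x - 5) + 6 = -6.
Step 2. [(x - 5) + 6 = -6] the outer +6 inverts by subtracting 6, so sub: x - 5 = -12.
Step 3. [x - 5 = -12] add 5: x sits inside (… - 5) ⇒ sub: x = -7.

Answer: x ∈ {-7}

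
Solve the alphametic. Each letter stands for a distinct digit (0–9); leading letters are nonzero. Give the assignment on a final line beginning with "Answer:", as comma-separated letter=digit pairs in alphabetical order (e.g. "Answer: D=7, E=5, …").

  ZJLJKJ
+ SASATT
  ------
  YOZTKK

Step 1. [col 1: J + T ≡ K (mod 10)] no forcing yet in column 1 (carry-in 0); J=6 is free and consistent — try it, so J=6.
Step 2. [col 1: J + T ≡ K (mod 10)] several values work for T in column 1 (J + T ≡ K (mod 10), carry-in 0); try T=9. So T=9.
Step 3. [col 1: J + T ≡ K (mod 10)] column 1: given J=6, T=9, carry-in 0, and digits 6,9 already taken and all letters distinct, J+T≡K (mod 10) forces K=5, so K=5.
Step 4. [col 3: J + A ≡ T (mod 10)] column 3: given J=6, T=9, carry-in 1, and digits 5,6,9 already taken and all letters distinct, J+A≡T (mod 10) forces A=2, so A=2.
Step 5. [col 4: L + S ≡ Z (mod 10)] column 4 (L + S ≡ Z (mod 10), carry-in 0) doesn't pin L yet; pick L=1 and continue. So L=1.
Step 6. [col 4: L + S ≡ Z (mod 10)] no forcing yet in column 4 (carry-in 0); Z=4 is free and consistent — try it ⇒ Z=4.
Step 7. [col 4: L + S ≡ Z (mod 10)] from column 4 (L=1, Z=4, carry-in 0, digits 1,2,4,5,6,9 already taken and all letters distinct): S must equal 3. So S=3.
Step 8. [col 5: J + A ≡ O (mod 10)] column 5 reads J+A+carry(0)=O with J=6, A=2; with digits 1,2,3,4,5,6,9 already taken and all letters distinct, the only value for O is 8. So O=8.
Step 9. [col 6: Z + S ≡ Y (mod 10)] column 6 reads Z+S+carry(0)=Y with Z=4, S=3; with digits 1,2,3,4,5,6,8,9 already taken and all letters distinct, the only value for Y is 7 ⇒ Y=7.

Answer: A=2, J=6, K=5, L=1, O=8, S=3, T=9, Y=7, Z=4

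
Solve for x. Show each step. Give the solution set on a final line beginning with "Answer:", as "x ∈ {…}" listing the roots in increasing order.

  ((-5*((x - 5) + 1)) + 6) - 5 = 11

Step 1. [((-5*((x - 5) + 1)) + 6) - 5 = 11] add 5: x sits inside (… - 5) ⇒ sub: (-5*((x - 5) + 1)) + 6 = 16.
Step 2. [(-5*((x - 5) + 1)) + 6 = 16] 6 comes off first (subtract 6). So sub: -5*((x - 5) + 1) = 10.
Step 3. [-5*((x - 5) + 1) = 10] divide by the outer -5 ⇒ div: (x - 5) + 1 = -2.
Step 4. [(x - 5) + 1 = -2] 1 comes off first (subtract 1), so sub: x - 5 = -3.
Step 5. [x - 5 = -3] 5 comes off first (add 5), so sub: x = 2.

Answer: x ∈ {2}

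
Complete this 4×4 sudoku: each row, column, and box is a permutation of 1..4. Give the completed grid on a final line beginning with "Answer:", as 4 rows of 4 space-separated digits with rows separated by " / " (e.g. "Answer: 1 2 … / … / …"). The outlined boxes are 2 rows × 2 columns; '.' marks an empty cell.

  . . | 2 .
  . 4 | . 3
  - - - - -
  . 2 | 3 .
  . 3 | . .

Step 1. [r4c3∈{1,4}] 4 has one home in col 3: r4c3, so r4c3=4.
Step 2. [r4c1∈{1}] r4c1's peers cover all but 1 ⇒ r4c1=1.
Step 3. [r3c4∈{1}] nothing but 1 survives at r3c4 ⇒ r3c4=1.
Step 4. [r2c1∈{2}] r2c1's peers cover all but 2. So r2c1=2.
Step 5. [r1c2∈{1}] only 1 remains possible at r1c2, so r1c2=1.
Step 6. [r4c4∈{2}] r4c4's peers cover all but 2, so r4c4=2.
Step 7. [r1c1∈{3}] r1c1 has the single candidate 3. So r1c1=3.
Step 8. [r3c1∈{4}] r3c1 has the single candidate 4. So r3c1=4.
Step 9. [r1c4∈{4}] r1c4's peers cover all but 4. So r1c4=4.
Step 10. [r2c3∈{1}] only 1 remains possible at r2c3, so r2c3=1.

Answer: 3 1 2 4 / 2 4 1 3 / 4 2 3 1 / 1 3 4 2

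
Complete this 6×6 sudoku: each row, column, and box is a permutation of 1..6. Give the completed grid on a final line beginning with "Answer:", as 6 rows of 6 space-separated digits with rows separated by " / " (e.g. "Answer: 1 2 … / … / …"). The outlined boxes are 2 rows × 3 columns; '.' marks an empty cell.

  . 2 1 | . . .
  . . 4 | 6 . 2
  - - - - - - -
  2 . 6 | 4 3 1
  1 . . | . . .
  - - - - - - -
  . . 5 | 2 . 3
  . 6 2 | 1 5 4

Step 1. [r4c4∈{5}] r4c4's peers cover all but 5, so r4c4=5.
Step 2. [r1c1∈{3,5,6}] 6 has one home in row 1: r1c1, so r1c1=6.
Step 3. [r2c1∈{3,5}] in col 1, 5 fits only at r2c1, so r2c1=5.
Step 4. [r4c2∈{3,4}] row 4 places 4 nowhere but r4c2 ⇒ r4c2=4.
Step 5. [r4c6∈{6}] r4c6 is down to just 6. So r4c6=6.
Step 6. [r5c1∈{4}] r5c1's peers cover all but 4. So r5c1=4.
Step 7. [r1c5∈{4}] r1c5's peers cover all but 4. So r1c5=4.
Step 8. [r2c2∈{3}] only 3 remains possible at r2c2 ⇒ r2c2=3.
Step 9. [r2c5∈{1}] r2c5 is down to just 1. So r2c5=1.
Step 10. [r6c1∈{3}] r6c1 has the single candidate 3 ⇒ r6c1=3.
Step 11. [r3c2∈{5}] r3c2's peers cover all but 5, so r3c2=5.
Step 12. [r4c3∈{3}] r4c3 is down to just 3. So r4c3=3.
Step 13. [r4c5∈{2}] only 2 remains possible at r4c5. So r4c5=2.
Step 14. [r1c4∈{3}] r1c4's peers cover all but 3 ⇒ r1c4=3.
Step 15. [r5c5∈{6}] only 6 remains possible at r5c5 ⇒ r5c5=6.
Step 16. [r1c6∈{5}] only 5 remains possible at r1c6 ⇒ r1c6=5.
Step 17. [r5c2∈{1}] nothing but 1 survives at r5c2. So r5c2=1.

Answer: 6 2 1 3 4 5 / 5 3 4 6 1 2 / 2 5 6 4 3 1 / 1 4 3 5 2 6 / 4 1 5 2 6 3 / 3 6 2 1 5 4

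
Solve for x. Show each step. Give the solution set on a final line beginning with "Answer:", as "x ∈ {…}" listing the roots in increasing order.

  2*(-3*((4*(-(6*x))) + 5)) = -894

Step 1. [2*(-3*((4*(-(6*x))) + 5)) = -894] 2·(inner) — divide through by 2 ⇒ div: -3*((4*(-(6*x))) + 5) = -447.
Step 2. [-3*((4*(-(6*x))) + 5) = -447] -3·(inner) — divide through by -3 ⇒ div: (4*(-(6*x))) + 5 = 149.
Step 3. [(4*(-(6*x))) + 5 = 149] subtract 5: x sits inside (… + 5) ⇒ sub: 4*(-(6*x)) = 144.
Step 4. [4*(-(6*x)) = 144] divide by the outer 4, so div: -(6*x) = 36.
Step 5. [-(6*x) = 36] LHS negated; negate both sides ⇒ neg: 6*x = -36.
Step 6. [6*x = -36] leading coefficient 6: divide by 6, so div: x = -6.

Answer: x ∈ {-6}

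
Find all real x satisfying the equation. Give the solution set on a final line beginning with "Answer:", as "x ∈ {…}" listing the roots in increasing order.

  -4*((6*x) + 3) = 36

Step 1. [-4*((6*x) + 3) = 36] divide by the outer -4. So div: (6*x) + 3 = -9.
Step 2. [(6*x) + 3 = -9] peel the +3: subtract 3 from each side, so sub: 6*x = -12.
Step 3. [6*x = -12] 6·(inner) — divide through by 6. So div: x = -2.

Answer: x ∈ {-2}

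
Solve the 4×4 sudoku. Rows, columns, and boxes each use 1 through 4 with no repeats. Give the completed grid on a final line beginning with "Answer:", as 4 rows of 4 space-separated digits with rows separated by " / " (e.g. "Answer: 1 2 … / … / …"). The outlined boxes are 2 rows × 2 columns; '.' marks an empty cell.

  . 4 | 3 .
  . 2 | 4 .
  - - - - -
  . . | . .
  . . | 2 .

Step 1. [r2c4∈{1}] r2c4's peers cover all but 1 ⇒ r2c4=1.
Step 2. [r3c1∈{1,2,3,4}] across row 3, 2 lands solely at r3c1, so r3c1=2.
Step 3. [r4c1∈{1,3,4}] in col 1, 4 fits only at r4c1. So r4c1=4.
Step 4. [r4c4∈{3}] r4c4 has the single candidate 3, so r4c4=3.
Step 5. [r3c2∈{1,3}] 3 has one home in row 3: r3c2. So r3c2=3.
Step 6. [r1c4∈{2}] r1c4 is down to just 2, so r1c4=2.
Step 7. [r3c3∈{1}] r3c3 has the single candidate 1, so r3c3=1.
Step 8. [r2c1∈{3}] nothing but 3 survives at r2c1. So r2c1=3.
Step 9. [r1c1∈{1}] nothing but 1 survives at r1c1. So r1c1=1.
Step 10. [r4c2∈{1}] r4c2 has the single candidate 1, so r4c2=1.
Step 11. [r3c4∈{4}] only 4 remains possible at r3c4. So r3c4=4.

Answer: 1 4 3 2 / 3 2 4 1 / 2 3 1 4 / 4 1 2 3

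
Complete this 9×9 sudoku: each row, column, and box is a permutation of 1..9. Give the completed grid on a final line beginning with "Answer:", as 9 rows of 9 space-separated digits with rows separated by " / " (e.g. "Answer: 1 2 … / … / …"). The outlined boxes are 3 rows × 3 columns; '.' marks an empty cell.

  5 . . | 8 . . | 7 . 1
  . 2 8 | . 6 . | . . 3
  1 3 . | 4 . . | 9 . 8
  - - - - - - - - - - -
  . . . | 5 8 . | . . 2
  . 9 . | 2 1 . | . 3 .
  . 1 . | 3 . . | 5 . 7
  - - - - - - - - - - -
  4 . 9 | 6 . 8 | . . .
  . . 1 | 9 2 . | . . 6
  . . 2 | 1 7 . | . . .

Step 1. [r5c9∈{4}] r5c9 has the single candidate 4. So r5c9=4.
Step 2. [r7c9∈{5}] r7c9's peers cover all but 5 ⇒ r7c9=5.
Step 3. [r4c3∈{3,4,6,7}] across col 3, 3 lands solely at r4c3 ⇒ r4c3=3.
Step 4. [r7c5∈{3}] r7c5 is down to just 3. So r7c5=3.
Step 5. [r2c7∈{4}] r2c7 is down to just 4 ⇒ r2c7=4.
Step 6. [r6c5∈{4,9}] r6c5 is the only open cell in col 5 admitting 4. So r6c5=4.
Step 7. [r6c3∈{6}] r6c3 is down to just 6. So r6c3=6.
Step 8. [r4c1∈{7}] nothing but 7 survives at r4c1 ⇒ r4c1=7.
Step 9. [r5c1∈{8}] r5c1 is down to just 8. So r5c1=8.
Step 10. [r3c8∈{2,5,6}] r3c8 is the only open cell in row 3 admitting 6. So r3c8=6.
Step 11. [r6c6∈{9}] r6c6 is down to just 9, so r6c6=9.
Step 12. [r5c6∈{6,7}] 7 has one home in row 5: r5c6. So r5c6=7.
Step 13. [r7c2∈{7}] r7c2 has the single candidate 7, so r7c2=7.
Step 14. [r4c8∈{1,9}] in row 4, 9 fits only at r4c8. So r4c8=9.
Step 15. [r8c8∈{4,7,8}] r8c8 is the only open cell in row 8 admitting 7 ⇒ r8c8=7.
Step 16. [r7c7∈{1,2}] 2 has one home in col 7: r7c7 ⇒ r7c7=2.
Step 17. [r1c2∈{4,6}] in row 1, 6 fits only at r1c2, so r1c2=6.
Step 18. [r8c1∈{3}] nothing but 3 survives at r8c1 ⇒ r8c1=3.
Step 19. [r8c7∈{8}] r8c7's peers cover all but 8. So r8c7=8.
Step 20. [r8c2∈{5}] r8c2 has the single candidate 5 ⇒ r8c2=5.
Step 21. [r9c6∈{4,5}] 5 has one home in row 9: r9c6 ⇒ r9c6=5.
Step 22. [r4c6∈{6}] r4c6 is down to just 6, so r4c6=6.
Step 23. [r3c6∈{2}] only 2 remains possible at r3c6. So r3c6=2.
Step 24. [r2c4∈{7}] nothing but 7 survives at r2c4, so r2c4=7.
Step 25. [r2c8∈{5}] r2c8's peers cover all but 5. So r2c8=5.
Step 26. [r2c1∈{9}] only 9 remains possible at r2c1 ⇒ r2c1=9.
Step 27. [r4c2∈{4}] r4c2 is down to just 4 ⇒ r4c2=4.
Step 28. [r1c3∈{4}] r1c3 has the single candidate 4, so r1c3=4.
Step 29. [r1c8∈{2}] r1c8 has the single candidate 2, so r1c8=2.
Step 30. [r7c8∈{1}] r7c8 has the single candidate 1. So r7c8=1.
Step 31. [r9c9∈{9}] nothing but 9 survives at r9c9 ⇒ r9c9=9.
Step 32. [r9c7∈{3}] nothing but 3 survives at r9c7. So r9c7=3.
Step 33. [r1c6∈{3}] r1c6 has the single candidate 3, so r1c6=3.
Step 34. [r9c1∈{6}] r9c1 is down to just 6, so r9c1=6.
Step 35. [r4c7∈{1}] only 1 remains possible at r4c7 ⇒ r4c7=1.
Step 36. [r5c3∈{5}] r5c3's peers cover all but 5. So r5c3=5.
Step 37. [r6c1∈{2}] only 2 remains possible at r6c1. So r6c1=2.
Step 38. [r3c3∈{7}] r3c3 is down to just 7, so r3c3=7.
Step 39. [r3c5∈{5}] r3c5's peers cover all but 5. So r3c5=5.
Step 40. [r9c2∈{8}] only 8 remains possible at r9c2. So r9c2=8.
Step 41. [r9c8∈{4}] nothing but 4 survives at r9c8. So r9c8=4.
Step 42. [r8c6∈{4}] only 4 remains possible at r8c6. So r8c6=4.
Step 43. [r5c7∈{6}] r5c7's peers cover all but 6. So r5c7=6.
Step 44. [r1c5∈{9}] nothing but 9 survives at r1c5. So r1c5=9.
Step 45. [r6c8∈{8}] nothing but 8 survives at r6c8, so r6c8=8.
Step 46. [r2c6∈{1}] only 1 remains possible at r2c6 ⇒ r2c6=1.

Answer: 5 6 4 8 9 3 7 2 1 / 9 2 8 7 6 1 4 5 3 / 1 3 7 4 5 2 9 6 8 / 7 4 3 5 8 6 1 9 2 / 8 9 5 2 1 7 6 3 4 / 2 1 6 3 4 9 5 8 7 / 4 7 9 6 3 8 2 1 5 / 3 5 1 9 2 4 8 7 6 / 6 8 2 1 7 5 3 4 9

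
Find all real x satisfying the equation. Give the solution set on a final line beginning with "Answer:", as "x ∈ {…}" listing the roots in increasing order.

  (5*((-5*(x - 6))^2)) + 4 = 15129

Step 1. [(5*((-5*(x - 6))^2)) + 4 = 15129] the outer +4 inverts by subtracting 4 ⇒ sub: 5*((-5*(x - 6))^2) = 15125.
Step 2. [5*((-5*(x - 6))^2) = 15125] leading coefficient 5: divide by 5, so div: (-5*(x - 6))^2 = 3025.
Step 3. [(-5*(x - 6))^2 = 3025] √ both sides: 3025 ≥ 0 gives two branches, so sqrt: -5*(x - 6) = 55 or -55.
Step 4. [-5*(x - 6) = 55 or -55] LHS = -5·(…); ÷-5 both sides, so div: x - 6 = -11 or 11.
Step 5. [x - 6 = -11 or 11] 6 comes off first (add 6), so sub: x = -5 or 17.

Answer: x ∈ {-5, 17}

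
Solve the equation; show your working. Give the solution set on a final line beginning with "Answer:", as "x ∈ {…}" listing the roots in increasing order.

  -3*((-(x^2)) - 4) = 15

Step 1. [-3*((-(x^2)) - 4) = 15] LHS = -3·(…); ÷-3 both sides, so div: (-(x^2)) - 4 = -5.
Step 2. [(-(x^2)) - 4 = -5] 4 comes off first (add 4) ⇒ sub: -(x^2) = -1.
Step 3. [-(x^2) = -1] leading − — multiply by −1, so neg: x^2 = 1.
Step 4. [x^2 = 1] √ both sides: 1 ≥ 0 gives two branches. So sqrt: x = 1 or -1.

Answer: x ∈ {-1, 1}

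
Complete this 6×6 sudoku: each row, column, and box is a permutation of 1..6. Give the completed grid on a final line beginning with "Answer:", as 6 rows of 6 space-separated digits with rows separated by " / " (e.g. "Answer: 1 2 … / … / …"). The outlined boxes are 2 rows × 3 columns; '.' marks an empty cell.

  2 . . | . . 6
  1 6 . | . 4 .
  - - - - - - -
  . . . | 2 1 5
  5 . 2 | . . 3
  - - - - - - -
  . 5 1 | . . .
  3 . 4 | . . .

Step 1. [r4c4∈{4,6}] r4c4 is the only open cell in box 4 admitting 4. So r4c4=4.
Step 2. [r5c1∈{6}] r5c1 has the single candidate 6, so r5c1=6.
Step 3. [r6c4∈{1,5,6}] r6c4 is the only open cell in col 4 admitting 6, so r6c4=6.
Step 4. [r5c4∈{3}] only 3 remains possible at r5c4, so r5c4=3.
Step 5. [r2c3∈{3,5}] r2c3 is the only open cell in row 2 admitting 3, so r2c3=3.
Step 6. [r5c5∈{2}] r5c5's peers cover all but 2 ⇒ r5c5=2.
Step 7. [r2c4∈{5}] nothing but 5 survives at r2c4, so r2c4=5.
Step 8. [r3c2∈{3,4}] r3c2 is the only open cell in row 3 admitting 3 ⇒ r3c2=3.
Step 9. [r3c3∈{6}] r3c3 has the single candidate 6 ⇒ r3c3=6.
Step 10. [r6c6∈{1}] r6c6 is down to just 1, so r6c6=1.
Step 11. [r6c5∈{5}] r6c5's peers cover all but 5 ⇒ r6c5=5.
Step 12. [r3c1∈{4}] only 4 remains possible at r3c1, so r3c1=4.
Step 13. [r4c5∈{6}] r4c5 has the single candidate 6, so r4c5=6.
Step 14. [r6c2∈{2}] nothing but 2 survives at r6c2 ⇒ r6c2=2.
Step 15. [r1c2∈{4}] nothing but 4 survives at r1c2 ⇒ r1c2=4.
Step 16. [r5c6∈{4}] r5c6 is down to just 4, so r5c6=4.
Step 17. [r1c3∈{5}] r1c3 has the single candidate 5. So r1c3=5.
Step 18. [r1c5∈{3}] nothing but 3 survives at r1c5. So r1c5=3.
Step 19. [r1c4∈{1}] r1c4 has the single candidate 1, so r1c4=1.
Step 20. [r4c2∈{1}] r4c2's peers cover all but 1 ⇒ r4c2=1.
Step 21. [r2c6∈{2}] r2c6 has the single candidate 2, so r2c6=2.

Answer: 2 4 5 1 3 6 / 1 6 3 5 4 2 / 4 3 6 2 1 5 / 5 1 2 4 6 3 / 6 5 1 3 2 4 / 3 2 4 6 5 1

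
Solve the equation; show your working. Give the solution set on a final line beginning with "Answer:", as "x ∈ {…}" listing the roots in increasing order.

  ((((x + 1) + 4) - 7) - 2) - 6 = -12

Step 1. [((((x + 1) + 4) - 7) - 2) - 6 = -12] add 6: x sits inside (… - 6), so sub: (((x + 1) + 4) - 7) - 2 = -6.
Step 2. [(((x + 1) + 4) - 7) - 2 = -6] -2 is outermost — add 2 both sides ⇒ sub: ((x + 1) + 4) - 7 = -4.
Step 3. [((x + 1) + 4) - 7 = -4] the outer -7 inverts by adding 7, so sub: (x + 1) + 4 = 3.
Step 4. [(x + 1) + 4 = 3] subtract 4: x sits inside (… + 4). So sub: x + 1 = -1.
Step 5. [x + 1 = -1] +1 is outermost — subtract 1 both sides. So sub: x = -2.

Answer: x ∈ {-2}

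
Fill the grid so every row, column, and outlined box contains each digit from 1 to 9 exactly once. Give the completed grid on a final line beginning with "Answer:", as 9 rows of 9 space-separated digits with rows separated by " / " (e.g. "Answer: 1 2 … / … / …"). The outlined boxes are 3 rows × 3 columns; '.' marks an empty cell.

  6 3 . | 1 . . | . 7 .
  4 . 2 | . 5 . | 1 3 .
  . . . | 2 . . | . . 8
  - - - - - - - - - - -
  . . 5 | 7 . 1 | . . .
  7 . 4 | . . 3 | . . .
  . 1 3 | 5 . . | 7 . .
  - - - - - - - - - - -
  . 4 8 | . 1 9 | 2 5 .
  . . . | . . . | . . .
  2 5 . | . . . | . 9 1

Step 1. [r1c3∈{9}] r1c3's peers cover all but 9. So r1c3=9.
Step 2. [r3c5∈{3,4,6,7,9}] 3 has one home in row 3: r3c5 ⇒ r3c5=3.
Step 3. [r3c7∈{4,5,6,9}] across row 3, 9 lands solely at r3c7 ⇒ r3c7=9.
Step 4. [r2c9∈{6}] only 6 remains possible at r2c9. So r2c9=6.
Step 5. [r7c4∈{3,6}] in row 7, 6 fits only at r7c4 ⇒ r7c4=6.
Step 6. [r3c8∈{4}] nothing but 4 survives at r3c8, so r3c8=4.
Step 7. [r2c2∈{7,8}] box 1 places 8 nowhere but r2c2. So r2c2=8.
Step 8. [r1c9∈{2,5}] across row 1, 2 lands solely at r1c9, so r1c9=2.
Step 9. [r8c6∈{2,4,5,7,8}] in row 8, 5 fits only at r8c6 ⇒ r8c6=5.
Step 10. [r6c6∈{2,4,6,8}] in col 6, 2 fits only at r6c6. So r6c6=2.
Step 11. [r8c5∈{2,4,7,8}] r8c5 is the only open cell in row 8 admitting 2. So r8c5=2.
Step 12. [r9c5∈{4,7,8}] in col 5, 7 fits only at r9c5. So r9c5=7.
Step 13. [r9c3∈{6}] r9c3 is down to just 6. So r9c3=6.
Step 14. [r3c2∈{7}] r3c2 is down to just 7, so r3c2=7.
Step 15. [r8c2∈{9}] only 9 remains possible at r8c2. So r8c2=9.
Step 16. [r5c8∈{1,2,6,8}] row 5 places 1 nowhere but r5c8. So r5c8=1.
Step 17. [r4c8∈{2,6,8}] across col 8, 2 lands solely at r4c8 ⇒ r4c8=2.
Step 18. [r4c2∈{6}] r4c2's peers cover all but 6. So r4c2=6.
Step 19. [r7c9∈{3,7}] across row 7, 7 lands solely at r7c9. So r7c9=7.
Step 20. [r5c9∈{5,9}] across col 9, 5 lands solely at r5c9, so r5c9=5.
Step 21. [r3c3∈{1}] r3c3 has the single candidate 1, so r3c3=1.
Step 22. [r8c1∈{1,3}] across row 8, 1 lands solely at r8c1. So r8c1=1.
Step 23. [r2c4∈{9}] r2c4 is down to just 9 ⇒ r2c4=9.
Step 24. [r5c4∈{8}] r5c4 has the single candidate 8, so r5c4=8.
Step 25. [r5c5∈{6,9}] in row 5, 9 fits only at r5c5. So r5c5=9.
Step 26. [r4c5∈{4}] r4c5's peers cover all but 4. So r4c5=4.
Step 27. [r9c6∈{4,8}] r9c6 is the only open cell in box 8 admitting 8, so r9c6=8.
Step 28. [r6c9∈{4,9}] row 6 places 4 nowhere but r6c9 ⇒ r6c9=4.
Step 29. [r8c9∈{3}] r8c9 is down to just 3, so r8c9=3.
Step 30. [r5c7∈{6}] r5c7's peers cover all but 6, so r5c7=6.
Step 31. [r6c8∈{8}] r6c8's peers cover all but 8 ⇒ r6c8=8.
Step 32. [r8c4∈{4}] r8c4's peers cover all but 4 ⇒ r8c4=4.
Step 33. [r6c1∈{9}] r6c1 has the single candidate 9 ⇒ r6c1=9.
Step 34. [r4c7∈{3}] r4c7 has the single candidate 3. So r4c7=3.
Step 35. [r1c6∈{4}] r1c6's peers cover all but 4. So r1c6=4.
Step 36. [r6c5∈{6}] r6c5's peers cover all but 6. So r6c5=6.
Step 37. [r7c1∈{3}] r7c1's peers cover all but 3, so r7c1=3.
Step 38. [r1c7∈{5}] r1c7 is down to just 5. So r1c7=5.
Step 39. [r9c7∈{4}] r9c7's peers cover all but 4 ⇒ r9c7=4.
Step 40. [r5c2∈{2}] r5c2 is down to just 2. So r5c2=2.
Step 41. [r4c9∈{9}] r4c9's peers cover all but 9 ⇒ r4c9=9.
Step 42. [r1c5∈{8}] r1c5 is down to just 8 ⇒ r1c5=8.
Step 43. [r8c7∈{8}] r8c7's peers cover all but 8. So r8c7=8.
Step 44. [r3c6∈{6}] only 6 remains possible at r3c6 ⇒ r3c6=6.
Step 45. [r8c8∈{6}] only 6 remains possible at r8c8 ⇒ r8c8=6.
Step 46. [r2c6∈{7}] r2c6 is down to just 7, so r2c6=7.
Step 47. [r9c4∈{3}] r9c4 has the single candidate 3, so r9c4=3.
Step 48. [r8c3∈{7}] r8c3 is down to just 7. So r8c3=7.
Step 49. [r4c1∈{8}] r4c1's peers cover all but 8 ⇒ r4c1=8.
Step 50. [r3c1∈{5}] only 5 remains possible at r3c1 ⇒ r3c1=5.

Answer: 6 3 9 1 8 4 5 7 2 / 4 8 2 9 5 7 1 3 6 / 5 7 1 2 3 6 9 4 8 / 8 6 5 7 4 1 3 2 9 / 7 2 4 8 9 3 6 1 5 / 9 1 3 5 6 2 7 8 4 / 3 4 8 6 1 9 2 5 7 / 1 9 7 4 2 5 8 6 3 / 2 5 6 3 7 8 4 9 1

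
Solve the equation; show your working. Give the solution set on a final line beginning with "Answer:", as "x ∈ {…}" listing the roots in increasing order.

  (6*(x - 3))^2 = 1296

Step 1. [(6*(x - 3))^2 = 1296] 1296 ≥ 0, LHS is (·)² — take ±√. So sqrt: 6*(x - 3) = 36 or -36.
Step 2. [6*(x - 3) = 36 or -36] leading coefficient 6: divide by 6 ⇒ div: x - 3 = 6 or -6.
Step 3. [x - 3 = 6 or -6] add 3: x sits inside (… - 3) ⇒ sub: x = 9 or -3.

Answer: x ∈ {-3, 9}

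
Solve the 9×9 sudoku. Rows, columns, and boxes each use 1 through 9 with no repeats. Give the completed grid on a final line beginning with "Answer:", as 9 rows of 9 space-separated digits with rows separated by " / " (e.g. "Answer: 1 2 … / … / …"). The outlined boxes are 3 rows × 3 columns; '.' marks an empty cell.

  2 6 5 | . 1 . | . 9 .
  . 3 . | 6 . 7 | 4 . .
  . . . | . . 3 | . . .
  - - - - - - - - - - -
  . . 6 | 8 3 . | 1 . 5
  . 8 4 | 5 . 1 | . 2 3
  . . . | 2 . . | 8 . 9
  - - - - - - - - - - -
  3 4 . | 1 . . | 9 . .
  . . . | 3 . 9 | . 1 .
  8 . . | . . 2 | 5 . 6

Step 1. [r9c4∈{4,7}] 7 has one home in col 4: r9c4. So r9c4=7.
Step 2. [r3c4∈{4,9}] r3c4 is the only open cell in col 4 admitting 9, so r3c4=9.
Step 3. [r8c9∈{2,4,7,8}] across col 9, 4 lands solely at r8c9 ⇒ r8c9=4.
Step 4. [r8c5∈{5,6,8}] 8 has one home in row 8: r8c5, so r8c5=8.
Step 5. [r4c6∈{4}] r4c6 has the single candidate 4. So r4c6=4.
Step 6. [r4c8∈{7}] only 7 remains possible at r4c8. So r4c8=7.
Step 7. [r6c6∈{6}] nothing but 6 survives at r6c6 ⇒ r6c6=6.
Step 8. [r6c5∈{7}] only 7 remains possible at r6c5, so r6c5=7.
Step 9. [r5c1∈{7,9}] in row 5, 7 fits only at r5c1, so r5c1=7.
Step 10. [r7c8∈{8}] r7c8 has the single candidate 8. So r7c8=8.
Step 11. [r4c1∈{9}] r4c1's peers cover all but 9. So r4c1=9.
Step 12. [r2c1∈{1}] nothing but 1 survives at r2c1. So r2c1=1.
Step 13. [r3c2∈{7}] only 7 remains possible at r3c2, so r3c2=7.
Step 14. [r3c8∈{5,6}] 6 has one home in col 8: r3c8, so r3c8=6.
Step 15. [r3c7∈{2}] r3c7 is down to just 2, so r3c7=2.
Step 16. [r3c5∈{4,5}] in row 3, 5 fits only at r3c5 ⇒ r3c5=5.
Step 17. [r8c7∈{7}] r8c7 has the single candidate 7. So r8c7=7.
Step 18. [r2c9∈{8}] nothing but 8 survives at r2c9. So r2c9=8.
Step 19. [r8c3∈{2}] r8c3 has the single candidate 2, so r8c3=2.
Step 20. [r9c2∈{1,9}] 9 has one home in col 2: r9c2, so r9c2=9.
Step 21. [r6c2∈{1,5}] in col 2, 1 fits only at r6c2 ⇒ r6c2=1.
Step 22. [r8c2∈{5}] r8c2's peers cover all but 5, so r8c2=5.
Step 23. [r8c1∈{6}] nothing but 6 survives at r8c1. So r8c1=6.
Step 24. [r1c7∈{3}] r1c7 is down to just 3 ⇒ r1c7=3.
Step 25. [r2c3∈{9}] nothing but 9 survives at r2c3, so r2c3=9.
Step 26. [r3c3∈{8}] r3c3 has the single candidate 8, so r3c3=8.
Step 27. [r2c8∈{5}] only 5 remains possible at r2c8 ⇒ r2c8=5.
Step 28. [r2c5∈{2}] nothing but 2 survives at r2c5. So r2c5=2.
Step 29. [r7c6∈{5}] only 5 remains possible at r7c6 ⇒ r7c6=5.
Step 30. [r3c9∈{1}] r3c9 has the single candidate 1, so r3c9=1.
Step 31. [r7c5∈{6}] r7c5 has the single candidate 6, so r7c5=6.
Step 32. [r7c9∈{2}] r7c9's peers cover all but 2 ⇒ r7c9=2.
Step 33. [r7c3∈{7}] r7c3 is down to just 7, so r7c3=7.
Step 34. [r6c8∈{4}] r6c8 is down to just 4 ⇒ r6c8=4.
Step 35. [r4c2∈{2}] nothing but 2 survives at r4c2, so r4c2=2.
Step 36. [r5c5∈{9}] r5c5's peers cover all but 9 ⇒ r5c5=9.
Step 37. [r3c1∈{4}] nothing but 4 survives at r3c1 ⇒ r3c1=4.
Step 38. [r9c5∈{4}] r9c5 has the single candidate 4. So r9c5=4.
Step 39. [r9c8∈{3}] only 3 remains possible at r9c8, so r9c8=3.
Step 40. [r6c1∈{5}] r6c1's peers cover all but 5. So r6c1=5.
Step 41. [r5c7∈{6}] nothing but 6 survives at r5c7. So r5c7=6.
Step 42. [r9c3∈{1}] r9c3's peers cover all but 1. So r9c3=1.
Step 43. [r1c9∈{7}] r1c9 is down to just 7. So r1c9=7.
Step 44. [r1c4∈{4}] r1c4's peers cover all but 4, so r1c4=4.
Step 45. [r1c6∈{8}] nothing but 8 survives at r1c6 ⇒ r1c6=8.
Step 46. [r6c3∈{3}] r6c3 has the single candidate 3, so r6c3=3.

Answer: 2 6 5 4 1 8 3 9 7 / 1 3 9 6 2 7 4 5 8 / 4 7 8 9 5 3 2 6 1 / 9 2 6 8 3 4 1 7 5 / 7 8 4 5 9 1 6 2 3 / 5 1 3 2 7 6 8 4 9 / 3 4 7 1 6 5 9 8 2 / 6 5 2 3 8 9 7 1 4 / 8 9 1 7 4 2 5 3 6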